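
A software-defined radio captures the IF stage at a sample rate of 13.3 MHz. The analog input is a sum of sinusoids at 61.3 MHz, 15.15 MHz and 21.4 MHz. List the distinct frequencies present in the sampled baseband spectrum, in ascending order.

fs/2 = 6.65 MHz.
61.3 MHz mod fs = 8.1 MHz.
8.1 MHz > fs/2 = 6.65 MHz, folds to fs − 8.1 MHz = 5.2 MHz.
15.15 MHz mod fs = 1.85 MHz.
1.85 MHz ≤ fs/2 = 6.65 MHz, appears at 1.85 MHz.
21.4 MHz mod fs = 8.1 MHz.
8.1 MHz > fs/2 = 6.65 MHz, folds to fs − 8.1 MHz = 5.2 MHz.
Distinct values: {1.85 MHz, 5.2 MHz}.

1.85 MHz, 5.2 MHz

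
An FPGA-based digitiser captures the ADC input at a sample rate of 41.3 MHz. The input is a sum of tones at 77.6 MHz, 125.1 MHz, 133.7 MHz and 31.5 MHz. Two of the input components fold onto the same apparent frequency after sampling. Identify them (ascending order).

fs/2 = 20.65 MHz.
77.6 MHz mod fs = 36.3 MHz.
36.3 MHz > fs/2 = 20.65 MHz, folds to fs − 36.3 MHz = 5 MHz.
125.1 MHz mod fs = 1.2 MHz.
1.2 MHz ≤ fs/2 = 20.65 MHz, appears at 1.2 MHz.
133.7 MHz mod fs = 9.8 MHz.
9.8 MHz ≤ fs/2 = 20.65 MHz, appears at 9.8 MHz.
31.5 MHz > fs/2 = 20.65 MHz, folds to fs − 31.5 MHz = 9.8 MHz.
31.5 MHz and 133.7 MHz both map to 9.8 MHz.

31.5 MHz, 133.7 MHz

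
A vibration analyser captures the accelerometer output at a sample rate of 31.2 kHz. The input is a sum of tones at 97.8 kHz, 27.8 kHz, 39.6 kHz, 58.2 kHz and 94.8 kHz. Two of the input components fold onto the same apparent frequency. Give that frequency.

4.2 kHz

fs/2 = 15.6 kHz.
97.8 kHz mod fs = 4.2 kHz.
4.2 kHz ≤ fs/2 = 15.6 kHz, appears at 4.2 kHz.
27.8 kHz > fs/2 = 15.6 kHz, folds to fs − 27.8 kHz = 3.4 kHz.
39.6 kHz mod fs = 8.4 kHz.
8.4 kHz ≤ fs/2 = 15.6 kHz, appears at 8.4 kHz.
58.2 kHz mod fs = 27 kHz.
27 kHz > fs/2 = 15.6 kHz, folds to fs − 27 kHz = 4.2 kHz.
94.8 kHz mod fs = 1.2 kHz.
1.2 kHz ≤ fs/2 = 15.6 kHz, appears at 1.2 kHz.
58.2 kHz and 97.8 kHz both map to 4.2 kHz.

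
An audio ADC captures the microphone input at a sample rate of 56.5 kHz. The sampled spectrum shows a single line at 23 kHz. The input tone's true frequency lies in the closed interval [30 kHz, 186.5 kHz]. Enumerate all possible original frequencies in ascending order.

33.5 kHz, 79.5 kHz, 90 kHz, 136 kHz, 146.5 kHz

Frequencies that alias to 23 kHz are k·fs ± 23 kHz for integer k ≥ 0.
k=0: 23 kHz.
k=1: 33.5 kHz, 79.5 kHz.
k=2: 90 kHz, 136 kHz.
k=3: 146.5 kHz, 192.5 kHz.
k=4: 203 kHz, 249 kHz.
Within [30 kHz, 186.5 kHz]: 33.5 kHz, 79.5 kHz, 90 kHz, 136 kHz, 146.5 kHz.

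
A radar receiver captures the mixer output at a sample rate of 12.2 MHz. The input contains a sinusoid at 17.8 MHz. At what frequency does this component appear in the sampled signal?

5.6 MHz

17.8 MHz mod fs = 5.6 MHz.
5.6 MHz ≤ fs/2 = 6.1 MHz, appears at 5.6 MHz.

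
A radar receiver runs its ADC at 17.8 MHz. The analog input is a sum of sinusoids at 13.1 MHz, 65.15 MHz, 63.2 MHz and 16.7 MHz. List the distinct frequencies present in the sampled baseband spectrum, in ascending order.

1.1 MHz, 4.7 MHz, 6.05 MHz, 8 MHz

fs/2 = 8.9 MHz.
13.1 MHz > fs/2 = 8.9 MHz, folds to fs − 13.1 MHz = 4.7 MHz.
65.15 MHz mod fs = 11.75 MHz.
11.75 MHz > fs/2 = 8.9 MHz, folds to fs − 11.75 MHz = 6.05 MHz.
63.2 MHz mod fs = 9.8 MHz.
9.8 MHz > fs/2 = 8.9 MHz, folds to fs − 9.8 MHz = 8 MHz.
16.7 MHz > fs/2 = 8.9 MHz, folds to fs − 16.7 MHz = 1.1 MHz.
Distinct values: {1.1 MHz, 4.7 MHz, 6.05 MHz, 8 MHz}.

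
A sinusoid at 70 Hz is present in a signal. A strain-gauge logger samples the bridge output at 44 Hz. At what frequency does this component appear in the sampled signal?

18 Hz

70 Hz mod fs = 26 Hz.
26 Hz > fs/2 = 22 Hz, folds to fs − 26 Hz = 18 Hz.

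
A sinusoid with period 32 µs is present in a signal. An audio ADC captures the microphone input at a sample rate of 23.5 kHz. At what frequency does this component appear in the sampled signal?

7.75 kHz

T = 32 µs → f = 1/T = 31.25 kHz.
31.25 kHz mod fs = 7.75 kHz.
7.75 kHz ≤ fs/2 = 11.75 kHz, appears at 7.75 kHz.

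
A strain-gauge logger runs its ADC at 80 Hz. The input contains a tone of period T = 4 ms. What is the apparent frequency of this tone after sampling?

10 Hz

T = 4 ms → f = 1/T = 250 Hz.
250 Hz mod fs = 10 Hz.
10 Hz ≤ fs/2 = 40 Hz, appears at 10 Hz.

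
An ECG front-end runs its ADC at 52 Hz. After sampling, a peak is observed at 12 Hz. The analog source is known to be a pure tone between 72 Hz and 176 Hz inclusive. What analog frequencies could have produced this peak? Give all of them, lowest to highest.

92 Hz, 116 Hz, 144 Hz, 168 Hz

Frequencies that alias to 12 Hz are k·fs ± 12 Hz for integer k ≥ 0.
k=0: 12 Hz.
k=1: 40 Hz, 64 Hz.
k=2: 92 Hz, 116 Hz.
k=3: 144 Hz, 168 Hz.
k=4: 196 Hz, 220 Hz.
Within [72 Hz, 176 Hz]: 92 Hz, 116 Hz, 144 Hz, 168 Hz.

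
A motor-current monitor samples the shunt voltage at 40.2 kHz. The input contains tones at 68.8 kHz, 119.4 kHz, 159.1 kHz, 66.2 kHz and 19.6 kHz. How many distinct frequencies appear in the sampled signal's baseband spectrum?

5

fs/2 = 20.1 kHz.
68.8 kHz mod fs = 28.6 kHz.
28.6 kHz > fs/2 = 20.1 kHz, folds to fs − 28.6 kHz = 11.6 kHz.
119.4 kHz mod fs = 39 kHz.
39 kHz > fs/2 = 20.1 kHz, folds to fs − 39 kHz = 1.2 kHz.
159.1 kHz mod fs = 38.5 kHz.
38.5 kHz > fs/2 = 20.1 kHz, folds to fs − 38.5 kHz = 1.7 kHz.
66.2 kHz mod fs = 26 kHz.
26 kHz > fs/2 = 20.1 kHz, folds to fs − 26 kHz = 14.2 kHz.
19.6 kHz ≤ fs/2 = 20.1 kHz, passes unchanged.
Distinct values: {1.2 kHz, 1.7 kHz, 11.6 kHz, 14.2 kHz, 19.6 kHz} → 5.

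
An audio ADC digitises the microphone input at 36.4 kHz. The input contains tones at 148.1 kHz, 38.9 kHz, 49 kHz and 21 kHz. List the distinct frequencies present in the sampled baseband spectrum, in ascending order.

fs/2 = 18.2 kHz.
148.1 kHz mod fs = 2.5 kHz.
2.5 kHz ≤ fs/2 = 18.2 kHz, appears at 2.5 kHz.
38.9 kHz mod fs = 2.5 kHz.
2.5 kHz ≤ fs/2 = 18.2 kHz, appears at 2.5 kHz.
49 kHz mod fs = 12.6 kHz.
12.6 kHz ≤ fs/2 = 18.2 kHz, appears at 12.6 kHz.
21 kHz > fs/2 = 18.2 kHz, folds to fs − 21 kHz = 15.4 kHz.
Distinct values: {2.5 kHz, 12.6 kHz, 15.4 kHz}.

2.5 kHz, 12.6 kHz, 15.4 kHz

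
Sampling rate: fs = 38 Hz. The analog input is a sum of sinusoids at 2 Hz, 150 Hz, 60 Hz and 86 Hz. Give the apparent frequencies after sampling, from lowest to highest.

2 Hz, 10 Hz, 16 Hz

fs/2 = 19 Hz.
2 Hz ≤ fs/2 = 19 Hz, passes unchanged.
150 Hz mod fs = 36 Hz.
36 Hz > fs/2 = 19 Hz, folds to fs − 36 Hz = 2 Hz.
60 Hz mod fs = 22 Hz.
22 Hz > fs/2 = 19 Hz, folds to fs − 22 Hz = 16 Hz.
86 Hz mod fs = 10 Hz.
10 Hz ≤ fs/2 = 19 Hz, appears at 10 Hz.
Distinct values: {2 Hz, 10 Hz, 16 Hz}.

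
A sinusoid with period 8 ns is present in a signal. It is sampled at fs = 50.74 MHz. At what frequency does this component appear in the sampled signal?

T = 8 ns → f = 1/T = 125 MHz.
125 MHz mod fs = 23.52 MHz.
23.52 MHz ≤ fs/2 = 25.37 MHz, appears at 23.52 MHz.

23.52 MHz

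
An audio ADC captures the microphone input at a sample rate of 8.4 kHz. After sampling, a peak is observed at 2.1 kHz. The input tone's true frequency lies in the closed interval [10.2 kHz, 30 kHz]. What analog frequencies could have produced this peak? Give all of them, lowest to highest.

Frequencies that alias to 2.1 kHz are k·fs ± 2.1 kHz for integer k ≥ 0.
k=0: 2.1 kHz.
k=1: 6.3 kHz, 10.5 kHz.
k=2: 14.7 kHz, 18.9 kHz.
k=3: 23.1 kHz, 27.3 kHz.
k=4: 31.5 kHz, 35.7 kHz.
Within [10.2 kHz, 30 kHz]: 10.5 kHz, 14.7 kHz, 18.9 kHz, 23.1 kHz, 27.3 kHz.

10.5 kHz, 14.7 kHz, 18.9 kHz, 23.1 kHz, 27.3 kHz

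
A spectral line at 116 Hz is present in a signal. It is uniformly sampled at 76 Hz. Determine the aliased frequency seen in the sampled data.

116 Hz mod fs = 40 Hz.
40 Hz > fs/2 = 38 Hz, folds to fs − 40 Hz = 36 Hz.

36 Hz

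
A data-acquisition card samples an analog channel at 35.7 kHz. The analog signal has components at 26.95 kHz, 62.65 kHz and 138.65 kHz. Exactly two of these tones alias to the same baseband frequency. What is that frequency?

8.75 kHz

fs/2 = 17.85 kHz.
26.95 kHz > fs/2 = 17.85 kHz, folds to fs − 26.95 kHz = 8.75 kHz.
62.65 kHz mod fs = 26.95 kHz.
26.95 kHz > fs/2 = 17.85 kHz, folds to fs − 26.95 kHz = 8.75 kHz.
138.65 kHz mod fs = 31.55 kHz.
31.55 kHz > fs/2 = 17.85 kHz, folds to fs − 31.55 kHz = 4.15 kHz.
26.95 kHz and 62.65 kHz both map to 8.75 kHz.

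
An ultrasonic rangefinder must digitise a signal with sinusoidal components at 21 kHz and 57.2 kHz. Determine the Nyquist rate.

Highest-frequency component: 57.2 kHz.
Nyquist rate = 2 × 57.2 kHz = 114.4 kHz.

114.4 kHz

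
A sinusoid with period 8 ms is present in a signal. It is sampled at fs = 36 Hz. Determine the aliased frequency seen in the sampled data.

17 Hz

T = 8 ms → f = 1/T = 125 Hz.
125 Hz mod fs = 17 Hz.
17 Hz ≤ fs/2 = 18 Hz, appears at 17 Hz.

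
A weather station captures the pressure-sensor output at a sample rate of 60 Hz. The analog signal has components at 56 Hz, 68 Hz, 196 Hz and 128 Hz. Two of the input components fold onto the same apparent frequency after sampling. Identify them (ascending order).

68 Hz, 128 Hz

fs/2 = 30 Hz.
56 Hz > fs/2 = 30 Hz, folds to fs − 56 Hz = 4 Hz.
68 Hz mod fs = 8 Hz.
8 Hz ≤ fs/2 = 30 Hz, appears at 8 Hz.
196 Hz mod fs = 16 Hz.
16 Hz ≤ fs/2 = 30 Hz, appears at 16 Hz.
128 Hz mod fs = 8 Hz.
8 Hz ≤ fs/2 = 30 Hz, appears at 8 Hz.
68 Hz and 128 Hz both map to 8 Hz.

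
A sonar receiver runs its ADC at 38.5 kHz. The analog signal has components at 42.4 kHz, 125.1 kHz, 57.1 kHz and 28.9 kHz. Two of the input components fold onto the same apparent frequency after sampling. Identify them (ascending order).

fs/2 = 19.25 kHz.
42.4 kHz mod fs = 3.9 kHz.
3.9 kHz ≤ fs/2 = 19.25 kHz, appears at 3.9 kHz.
125.1 kHz mod fs = 9.6 kHz.
9.6 kHz ≤ fs/2 = 19.25 kHz, appears at 9.6 kHz.
57.1 kHz mod fs = 18.6 kHz.
18.6 kHz ≤ fs/2 = 19.25 kHz, appears at 18.6 kHz.
28.9 kHz > fs/2 = 19.25 kHz, folds to fs − 28.9 kHz = 9.6 kHz.
28.9 kHz and 125.1 kHz both map to 9.6 kHz.

28.9 kHz, 125.1 kHz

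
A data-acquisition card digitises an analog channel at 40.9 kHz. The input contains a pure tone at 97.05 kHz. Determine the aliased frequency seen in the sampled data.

97.05 kHz mod fs = 15.25 kHz.
15.25 kHz ≤ fs/2 = 20.45 kHz, appears at 15.25 kHz.

15.25 kHz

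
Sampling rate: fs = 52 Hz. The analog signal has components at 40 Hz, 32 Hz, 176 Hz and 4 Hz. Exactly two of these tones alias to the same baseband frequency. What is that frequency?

fs/2 = 26 Hz.
40 Hz > fs/2 = 26 Hz, folds to fs − 40 Hz = 12 Hz.
32 Hz > fs/2 = 26 Hz, folds to fs − 32 Hz = 20 Hz.
176 Hz mod fs = 20 Hz.
20 Hz ≤ fs/2 = 26 Hz, appears at 20 Hz.
4 Hz ≤ fs/2 = 26 Hz, passes unchanged.
32 Hz and 176 Hz both map to 20 Hz.

20 Hz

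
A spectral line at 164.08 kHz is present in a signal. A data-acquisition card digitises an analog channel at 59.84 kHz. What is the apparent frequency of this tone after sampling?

164.08 kHz mod fs = 44.4 kHz.
44.4 kHz > fs/2 = 29.92 kHz, folds to fs − 44.4 kHz = 15.44 kHz.

15.44 kHz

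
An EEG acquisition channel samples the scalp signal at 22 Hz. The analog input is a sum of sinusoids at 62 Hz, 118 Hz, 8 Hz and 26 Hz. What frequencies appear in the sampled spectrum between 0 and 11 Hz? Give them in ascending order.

4 Hz, 8 Hz

fs/2 = 11 Hz.
62 Hz mod fs = 18 Hz.
18 Hz > fs/2 = 11 Hz, folds to fs − 18 Hz = 4 Hz.
118 Hz mod fs = 8 Hz.
8 Hz ≤ fs/2 = 11 Hz, appears at 8 Hz.
8 Hz ≤ fs/2 = 11 Hz, passes unchanged.
26 Hz mod fs = 4 Hz.
4 Hz ≤ fs/2 = 11 Hz, appears at 4 Hz.
Distinct values: {4 Hz, 8 Hz}.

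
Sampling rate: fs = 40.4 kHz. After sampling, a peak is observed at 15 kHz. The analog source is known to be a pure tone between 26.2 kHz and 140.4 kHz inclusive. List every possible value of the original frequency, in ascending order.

55.4 kHz, 65.8 kHz, 95.8 kHz, 106.2 kHz, 136.2 kHz

Frequencies that alias to 15 kHz are k·fs ± 15 kHz for integer k ≥ 0.
k=0: 15 kHz.
k=1: 25.4 kHz, 55.4 kHz.
k=2: 65.8 kHz, 95.8 kHz.
k=3: 106.2 kHz, 136.2 kHz.
k=4: 146.6 kHz, 176.6 kHz.
Within [26.2 kHz, 140.4 kHz]: 55.4 kHz, 65.8 kHz, 95.8 kHz, 106.2 kHz, 136.2 kHz.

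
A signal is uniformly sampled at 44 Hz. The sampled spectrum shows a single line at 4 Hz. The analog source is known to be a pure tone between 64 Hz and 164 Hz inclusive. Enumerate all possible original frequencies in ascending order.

84 Hz, 92 Hz, 128 Hz, 136 Hz

Frequencies that alias to 4 Hz are k·fs ± 4 Hz for integer k ≥ 0.
k=0: 4 Hz.
k=1: 40 Hz, 48 Hz.
k=2: 84 Hz, 92 Hz.
k=3: 128 Hz, 136 Hz.
k=4: 172 Hz, 180 Hz.
Within [64 Hz, 164 Hz]: 84 Hz, 92 Hz, 128 Hz, 136 Hz.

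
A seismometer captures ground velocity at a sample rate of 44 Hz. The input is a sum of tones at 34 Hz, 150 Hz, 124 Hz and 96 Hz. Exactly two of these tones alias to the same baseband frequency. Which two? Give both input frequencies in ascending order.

96 Hz, 124 Hz

fs/2 = 22 Hz.
34 Hz > fs/2 = 22 Hz, folds to fs − 34 Hz = 10 Hz.
150 Hz mod fs = 18 Hz.
18 Hz ≤ fs/2 = 22 Hz, appears at 18 Hz.
124 Hz mod fs = 36 Hz.
36 Hz > fs/2 = 22 Hz, folds to fs − 36 Hz = 8 Hz.
96 Hz mod fs = 8 Hz.
8 Hz ≤ fs/2 = 22 Hz, appears at 8 Hz.
96 Hz and 124 Hz both map to 8 Hz.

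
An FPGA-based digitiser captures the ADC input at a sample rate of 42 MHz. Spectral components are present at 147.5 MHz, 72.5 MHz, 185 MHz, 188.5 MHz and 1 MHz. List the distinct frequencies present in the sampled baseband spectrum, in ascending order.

fs/2 = 21 MHz.
147.5 MHz mod fs = 21.5 MHz.
21.5 MHz > fs/2 = 21 MHz, folds to fs − 21.5 MHz = 20.5 MHz.
72.5 MHz mod fs = 30.5 MHz.
30.5 MHz > fs/2 = 21 MHz, folds to fs − 30.5 MHz = 11.5 MHz.
185 MHz mod fs = 17 MHz.
17 MHz ≤ fs/2 = 21 MHz, appears at 17 MHz.
188.5 MHz mod fs = 20.5 MHz.
20.5 MHz ≤ fs/2 = 21 MHz, appears at 20.5 MHz.
1 MHz ≤ fs/2 = 21 MHz, passes unchanged.
Distinct values: {1 MHz, 11.5 MHz, 17 MHz, 20.5 MHz}.

1 MHz, 11.5 MHz, 17 MHz, 20.5 MHz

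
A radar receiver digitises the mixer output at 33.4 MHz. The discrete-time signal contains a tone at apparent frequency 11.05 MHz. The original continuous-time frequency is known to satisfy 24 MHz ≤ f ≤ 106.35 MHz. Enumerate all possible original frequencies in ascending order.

44.45 MHz, 55.75 MHz, 77.85 MHz, 89.15 MHz

Frequencies that alias to 11.05 MHz are k·fs ± 11.05 MHz for integer k ≥ 0.
k=0: 11.05 MHz.
k=1: 22.35 MHz, 44.45 MHz.
k=2: 55.75 MHz, 77.85 MHz.
k=3: 89.15 MHz, 111.25 MHz.
k=4: 122.55 MHz, 144.65 MHz.
Within [24 MHz, 106.35 MHz]: 44.45 MHz, 55.75 MHz, 77.85 MHz, 89.15 MHz.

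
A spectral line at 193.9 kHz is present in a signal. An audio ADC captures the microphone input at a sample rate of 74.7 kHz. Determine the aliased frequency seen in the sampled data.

193.9 kHz mod fs = 44.5 kHz.
44.5 kHz > fs/2 = 37.35 kHz, folds to fs − 44.5 kHz = 30.2 kHz.

30.2 kHz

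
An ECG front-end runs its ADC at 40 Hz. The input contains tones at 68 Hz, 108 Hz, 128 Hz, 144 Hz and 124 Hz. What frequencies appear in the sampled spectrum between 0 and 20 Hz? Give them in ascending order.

fs/2 = 20 Hz.
68 Hz mod fs = 28 Hz.
28 Hz > fs/2 = 20 Hz, folds to fs − 28 Hz = 12 Hz.
108 Hz mod fs = 28 Hz.
28 Hz > fs/2 = 20 Hz, folds to fs − 28 Hz = 12 Hz.
128 Hz mod fs = 8 Hz.
8 Hz ≤ fs/2 = 20 Hz, appears at 8 Hz.
144 Hz mod fs = 24 Hz.
24 Hz > fs/2 = 20 Hz, folds to fs − 24 Hz = 16 Hz.
124 Hz mod fs = 4 Hz.
4 Hz ≤ fs/2 = 20 Hz, appears at 4 Hz.
Distinct values: {4 Hz, 8 Hz, 12 Hz, 16 Hz}.

4 Hz, 8 Hz, 12 Hz, 16 Hz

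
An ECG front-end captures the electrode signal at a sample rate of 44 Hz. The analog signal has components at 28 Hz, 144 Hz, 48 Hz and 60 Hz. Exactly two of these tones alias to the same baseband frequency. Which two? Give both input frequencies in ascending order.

28 Hz, 60 Hz

fs/2 = 22 Hz.
28 Hz > fs/2 = 22 Hz, folds to fs − 28 Hz = 16 Hz.
144 Hz mod fs = 12 Hz.
12 Hz ≤ fs/2 = 22 Hz, appears at 12 Hz.
48 Hz mod fs = 4 Hz.
4 Hz ≤ fs/2 = 22 Hz, appears at 4 Hz.
60 Hz mod fs = 16 Hz.
16 Hz ≤ fs/2 = 22 Hz, appears at 16 Hz.
28 Hz and 60 Hz both map to 16 Hz.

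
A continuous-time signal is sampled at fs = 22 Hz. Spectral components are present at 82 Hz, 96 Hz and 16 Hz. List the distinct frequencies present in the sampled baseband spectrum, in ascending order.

6 Hz, 8 Hz

fs/2 = 11 Hz.
82 Hz mod fs = 16 Hz.
16 Hz > fs/2 = 11 Hz, folds to fs − 16 Hz = 6 Hz.
96 Hz mod fs = 8 Hz.
8 Hz ≤ fs/2 = 11 Hz, appears at 8 Hz.
16 Hz > fs/2 = 11 Hz, folds to fs − 16 Hz = 6 Hz.
Distinct values: {6 Hz, 8 Hz}.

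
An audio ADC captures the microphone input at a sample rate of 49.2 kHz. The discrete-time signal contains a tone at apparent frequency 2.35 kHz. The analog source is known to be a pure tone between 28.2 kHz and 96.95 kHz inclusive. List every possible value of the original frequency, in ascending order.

46.85 kHz, 51.55 kHz, 96.05 kHz

Frequencies that alias to 2.35 kHz are k·fs ± 2.35 kHz for integer k ≥ 0.
k=0: 2.35 kHz.
k=1: 46.85 kHz, 51.55 kHz.
k=2: 96.05 kHz, 100.75 kHz.
k=3: 145.25 kHz, 149.95 kHz.
Within [28.2 kHz, 96.95 kHz]: 46.85 kHz, 51.55 kHz, 96.05 kHz.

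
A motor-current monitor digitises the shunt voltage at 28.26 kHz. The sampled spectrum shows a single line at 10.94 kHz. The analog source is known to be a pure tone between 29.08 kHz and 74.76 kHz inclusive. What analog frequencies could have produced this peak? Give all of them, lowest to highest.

Frequencies that alias to 10.94 kHz are k·fs ± 10.94 kHz for integer k ≥ 0.
k=0: 10.94 kHz.
k=1: 17.32 kHz, 39.2 kHz.
k=2: 45.58 kHz, 67.46 kHz.
k=3: 73.84 kHz, 95.72 kHz.
k=4: 102.1 kHz, 123.98 kHz.
Within [29.08 kHz, 74.76 kHz]: 39.2 kHz, 45.58 kHz, 67.46 kHz, 73.84 kHz.

39.2 kHz, 45.58 kHz, 67.46 kHz, 73.84 kHz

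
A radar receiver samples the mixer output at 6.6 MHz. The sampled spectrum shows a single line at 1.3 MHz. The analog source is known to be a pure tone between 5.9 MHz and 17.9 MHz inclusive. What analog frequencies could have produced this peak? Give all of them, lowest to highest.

Frequencies that alias to 1.3 MHz are k·fs ± 1.3 MHz for integer k ≥ 0.
k=0: 1.3 MHz.
k=1: 5.3 MHz, 7.9 MHz.
k=2: 11.9 MHz, 14.5 MHz.
k=3: 18.5 MHz, 21.1 MHz.
Within [5.9 MHz, 17.9 MHz]: 7.9 MHz, 11.9 MHz, 14.5 MHz.

7.9 MHz, 11.9 MHz, 14.5 MHz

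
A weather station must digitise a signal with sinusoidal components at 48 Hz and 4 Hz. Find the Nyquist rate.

96 Hz

Highest-frequency component: 48 Hz.
Nyquist rate = 2 × 48 Hz = 96 Hz.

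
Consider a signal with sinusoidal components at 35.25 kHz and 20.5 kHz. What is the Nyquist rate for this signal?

70.5 kHz

Highest-frequency component: 35.25 kHz.
Nyquist rate = 2 × 35.25 kHz = 70.5 kHz.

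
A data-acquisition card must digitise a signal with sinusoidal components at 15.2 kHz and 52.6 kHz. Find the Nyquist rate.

Highest-frequency component: 52.6 kHz.
Nyquist rate = 2 × 52.6 kHz = 105.2 kHz.

105.2 kHz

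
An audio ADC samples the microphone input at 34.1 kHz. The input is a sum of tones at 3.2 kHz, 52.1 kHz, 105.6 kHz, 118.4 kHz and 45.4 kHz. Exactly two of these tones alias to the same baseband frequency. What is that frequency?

fs/2 = 17.05 kHz.
3.2 kHz ≤ fs/2 = 17.05 kHz, passes unchanged.
52.1 kHz mod fs = 18 kHz.
18 kHz > fs/2 = 17.05 kHz, folds to fs − 18 kHz = 16.1 kHz.
105.6 kHz mod fs = 3.3 kHz.
3.3 kHz ≤ fs/2 = 17.05 kHz, appears at 3.3 kHz.
118.4 kHz mod fs = 16.1 kHz.
16.1 kHz ≤ fs/2 = 17.05 kHz, appears at 16.1 kHz.
45.4 kHz mod fs = 11.3 kHz.
11.3 kHz ≤ fs/2 = 17.05 kHz, appears at 11.3 kHz.
52.1 kHz and 118.4 kHz both map to 16.1 kHz.

16.1 kHz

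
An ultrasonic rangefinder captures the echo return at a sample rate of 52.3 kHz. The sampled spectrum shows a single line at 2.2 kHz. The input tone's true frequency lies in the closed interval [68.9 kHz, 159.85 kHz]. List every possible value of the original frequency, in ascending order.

Frequencies that alias to 2.2 kHz are k·fs ± 2.2 kHz for integer k ≥ 0.
k=0: 2.2 kHz.
k=1: 50.1 kHz, 54.5 kHz.
k=2: 102.4 kHz, 106.8 kHz.
k=3: 154.7 kHz, 159.1 kHz.
k=4: 207 kHz, 211.4 kHz.
Within [68.9 kHz, 159.85 kHz]: 102.4 kHz, 106.8 kHz, 154.7 kHz, 159.1 kHz.

102.4 kHz, 106.8 kHz, 154.7 kHz, 159.1 kHz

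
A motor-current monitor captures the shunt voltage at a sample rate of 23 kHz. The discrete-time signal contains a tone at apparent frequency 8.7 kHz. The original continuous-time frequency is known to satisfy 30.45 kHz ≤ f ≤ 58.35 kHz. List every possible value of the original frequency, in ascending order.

31.7 kHz, 37.3 kHz, 54.7 kHz

Frequencies that alias to 8.7 kHz are k·fs ± 8.7 kHz for integer k ≥ 0.
k=0: 8.7 kHz.
k=1: 14.3 kHz, 31.7 kHz.
k=2: 37.3 kHz, 54.7 kHz.
k=3: 60.3 kHz, 77.7 kHz.
Within [30.45 kHz, 58.35 kHz]: 31.7 kHz, 37.3 kHz, 54.7 kHz.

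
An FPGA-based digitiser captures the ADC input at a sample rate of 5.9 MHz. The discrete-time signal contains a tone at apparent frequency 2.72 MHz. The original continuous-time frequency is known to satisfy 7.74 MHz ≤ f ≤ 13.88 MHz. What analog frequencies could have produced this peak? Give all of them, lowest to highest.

8.62 MHz, 9.08 MHz

Frequencies that alias to 2.72 MHz are k·fs ± 2.72 MHz for integer k ≥ 0.
k=0: 2.72 MHz.
k=1: 3.18 MHz, 8.62 MHz.
k=2: 9.08 MHz, 14.52 MHz.
k=3: 14.98 MHz, 20.42 MHz.
Within [7.74 MHz, 13.88 MHz]: 8.62 MHz, 9.08 MHz.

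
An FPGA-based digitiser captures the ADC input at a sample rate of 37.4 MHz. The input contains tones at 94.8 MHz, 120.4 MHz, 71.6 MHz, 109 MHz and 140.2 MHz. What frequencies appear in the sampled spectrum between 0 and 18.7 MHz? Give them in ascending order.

3.2 MHz, 8.2 MHz, 9.4 MHz, 17.4 MHz

fs/2 = 18.7 MHz.
94.8 MHz mod fs = 20 MHz.
20 MHz > fs/2 = 18.7 MHz, folds to fs − 20 MHz = 17.4 MHz.
120.4 MHz mod fs = 8.2 MHz.
8.2 MHz ≤ fs/2 = 18.7 MHz, appears at 8.2 MHz.
71.6 MHz mod fs = 34.2 MHz.
34.2 MHz > fs/2 = 18.7 MHz, folds to fs − 34.2 MHz = 3.2 MHz.
109 MHz mod fs = 34.2 MHz.
34.2 MHz > fs/2 = 18.7 MHz, folds to fs − 34.2 MHz = 3.2 MHz.
140.2 MHz mod fs = 28 MHz.
28 MHz > fs/2 = 18.7 MHz, folds to fs − 28 MHz = 9.4 MHz.
Distinct values: {3.2 MHz, 8.2 MHz, 9.4 MHz, 17.4 MHz}.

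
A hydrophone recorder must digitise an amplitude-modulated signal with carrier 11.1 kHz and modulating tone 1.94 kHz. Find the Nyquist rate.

AM sidebands sit at fc ± fm = 9.16 kHz and 13.04 kHz.
Highest-frequency component: 13.04 kHz.
Nyquist rate = 2 × 13.04 kHz = 26.08 kHz.

26.08 kHz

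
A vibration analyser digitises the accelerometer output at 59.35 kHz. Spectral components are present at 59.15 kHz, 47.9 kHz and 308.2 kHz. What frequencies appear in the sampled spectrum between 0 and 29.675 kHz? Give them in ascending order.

0.2 kHz, 11.45 kHz

fs/2 = 29.675 kHz.
59.15 kHz > fs/2 = 29.675 kHz, folds to fs − 59.15 kHz = 0.2 kHz.
47.9 kHz > fs/2 = 29.675 kHz, folds to fs − 47.9 kHz = 11.45 kHz.
308.2 kHz mod fs = 11.45 kHz.
11.45 kHz ≤ fs/2 = 29.675 kHz, appears at 11.45 kHz.
Distinct values: {0.2 kHz, 11.45 kHz}.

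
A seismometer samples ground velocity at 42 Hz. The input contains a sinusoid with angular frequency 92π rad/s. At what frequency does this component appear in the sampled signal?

ω = 92π rad/s → f = ω/(2π) = 46 Hz.
46 Hz mod fs = 4 Hz.
4 Hz ≤ fs/2 = 21 Hz, appears at 4 Hz.

4 Hz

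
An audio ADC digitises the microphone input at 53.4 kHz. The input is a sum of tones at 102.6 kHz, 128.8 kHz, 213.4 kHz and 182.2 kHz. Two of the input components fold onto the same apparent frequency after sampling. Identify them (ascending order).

128.8 kHz, 182.2 kHz

fs/2 = 26.7 kHz.
102.6 kHz mod fs = 49.2 kHz.
49.2 kHz > fs/2 = 26.7 kHz, folds to fs − 49.2 kHz = 4.2 kHz.
128.8 kHz mod fs = 22 kHz.
22 kHz ≤ fs/2 = 26.7 kHz, appears at 22 kHz.
213.4 kHz mod fs = 53.2 kHz.
53.2 kHz > fs/2 = 26.7 kHz, folds to fs − 53.2 kHz = 0.2 kHz.
182.2 kHz mod fs = 22 kHz.
22 kHz ≤ fs/2 = 26.7 kHz, appears at 22 kHz.
128.8 kHz and 182.2 kHz both map to 22 kHz.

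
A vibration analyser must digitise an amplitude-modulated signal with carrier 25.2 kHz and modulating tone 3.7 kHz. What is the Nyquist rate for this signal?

57.8 kHz

AM sidebands sit at fc ± fm = 21.5 kHz and 28.9 kHz.
Highest-frequency component: 28.9 kHz.
Nyquist rate = 2 × 28.9 kHz = 57.8 kHz.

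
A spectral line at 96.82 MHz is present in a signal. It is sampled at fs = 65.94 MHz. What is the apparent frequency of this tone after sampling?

96.82 MHz mod fs = 30.88 MHz.
30.88 MHz ≤ fs/2 = 32.97 MHz, appears at 30.88 MHz.

30.88 MHz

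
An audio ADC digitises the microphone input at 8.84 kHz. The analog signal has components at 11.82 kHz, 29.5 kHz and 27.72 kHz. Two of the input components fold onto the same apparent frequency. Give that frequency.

fs/2 = 4.42 kHz.
11.82 kHz mod fs = 2.98 kHz.
2.98 kHz ≤ fs/2 = 4.42 kHz, appears at 2.98 kHz.
29.5 kHz mod fs = 2.98 kHz.
2.98 kHz ≤ fs/2 = 4.42 kHz, appears at 2.98 kHz.
27.72 kHz mod fs = 1.2 kHz.
1.2 kHz ≤ fs/2 = 4.42 kHz, appears at 1.2 kHz.
11.82 kHz and 29.5 kHz both map to 2.98 kHz.

2.98 kHz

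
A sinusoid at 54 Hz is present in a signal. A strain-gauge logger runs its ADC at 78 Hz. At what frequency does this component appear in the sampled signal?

54 Hz > fs/2 = 39 Hz, folds to fs − 54 Hz = 24 Hz.

24 Hz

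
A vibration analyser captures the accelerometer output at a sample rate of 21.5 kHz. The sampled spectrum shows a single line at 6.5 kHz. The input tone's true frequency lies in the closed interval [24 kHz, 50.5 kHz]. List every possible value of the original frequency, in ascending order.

Frequencies that alias to 6.5 kHz are k·fs ± 6.5 kHz for integer k ≥ 0.
k=0: 6.5 kHz.
k=1: 15 kHz, 28 kHz.
k=2: 36.5 kHz, 49.5 kHz.
k=3: 58 kHz, 71 kHz.
Within [24 kHz, 50.5 kHz]: 28 kHz, 36.5 kHz, 49.5 kHz.

28 kHz, 36.5 kHz, 49.5 kHz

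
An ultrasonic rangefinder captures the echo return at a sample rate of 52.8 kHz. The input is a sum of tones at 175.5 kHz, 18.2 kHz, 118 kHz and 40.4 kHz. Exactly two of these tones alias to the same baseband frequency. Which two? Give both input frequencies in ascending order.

fs/2 = 26.4 kHz.
175.5 kHz mod fs = 17.1 kHz.
17.1 kHz ≤ fs/2 = 26.4 kHz, appears at 17.1 kHz.
18.2 kHz ≤ fs/2 = 26.4 kHz, passes unchanged.
118 kHz mod fs = 12.4 kHz.
12.4 kHz ≤ fs/2 = 26.4 kHz, appears at 12.4 kHz.
40.4 kHz > fs/2 = 26.4 kHz, folds to fs − 40.4 kHz = 12.4 kHz.
40.4 kHz and 118 kHz both map to 12.4 kHz.

40.4 kHz, 118 kHz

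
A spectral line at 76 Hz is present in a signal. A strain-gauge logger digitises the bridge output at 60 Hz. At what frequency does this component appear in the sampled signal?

16 Hz

76 Hz mod fs = 16 Hz.
16 Hz ≤ fs/2 = 30 Hz, appears at 16 Hz.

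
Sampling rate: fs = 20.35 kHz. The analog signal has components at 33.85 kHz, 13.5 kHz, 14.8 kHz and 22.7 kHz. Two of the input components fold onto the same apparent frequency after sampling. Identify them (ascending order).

13.5 kHz, 33.85 kHz

fs/2 = 10.175 kHz.
33.85 kHz mod fs = 13.5 kHz.
13.5 kHz > fs/2 = 10.175 kHz, folds to fs − 13.5 kHz = 6.85 kHz.
13.5 kHz > fs/2 = 10.175 kHz, folds to fs − 13.5 kHz = 6.85 kHz.
14.8 kHz > fs/2 = 10.175 kHz, folds to fs − 14.8 kHz = 5.55 kHz.
22.7 kHz mod fs = 2.35 kHz.
2.35 kHz ≤ fs/2 = 10.175 kHz, appears at 2.35 kHz.
13.5 kHz and 33.85 kHz both map to 6.85 kHz.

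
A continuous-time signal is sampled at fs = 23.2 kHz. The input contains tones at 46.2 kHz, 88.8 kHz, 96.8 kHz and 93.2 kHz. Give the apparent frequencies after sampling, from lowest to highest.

fs/2 = 11.6 kHz.
46.2 kHz mod fs = 23 kHz.
23 kHz > fs/2 = 11.6 kHz, folds to fs − 23 kHz = 0.2 kHz.
88.8 kHz mod fs = 19.2 kHz.
19.2 kHz > fs/2 = 11.6 kHz, folds to fs − 19.2 kHz = 4 kHz.
96.8 kHz mod fs = 4 kHz.
4 kHz ≤ fs/2 = 11.6 kHz, appears at 4 kHz.
93.2 kHz mod fs = 0.4 kHz.
0.4 kHz ≤ fs/2 = 11.6 kHz, appears at 0.4 kHz.
Distinct values: {0.2 kHz, 0.4 kHz, 4 kHz}.

0.2 kHz, 0.4 kHz, 4 kHz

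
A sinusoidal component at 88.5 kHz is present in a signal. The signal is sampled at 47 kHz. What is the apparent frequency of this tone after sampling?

88.5 kHz mod fs = 41.5 kHz.
41.5 kHz > fs/2 = 23.5 kHz, folds to fs − 41.5 kHz = 5.5 kHz.

5.5 kHz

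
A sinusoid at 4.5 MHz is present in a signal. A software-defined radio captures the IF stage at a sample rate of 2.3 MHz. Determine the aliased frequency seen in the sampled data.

4.5 MHz mod fs = 2.2 MHz.
2.2 MHz > fs/2 = 1.15 MHz, folds to fs − 2.2 MHz = 0.1 MHz.

0.1 MHz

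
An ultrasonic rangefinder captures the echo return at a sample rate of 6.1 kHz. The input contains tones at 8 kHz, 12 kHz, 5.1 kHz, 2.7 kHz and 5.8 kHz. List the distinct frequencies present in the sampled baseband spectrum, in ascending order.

fs/2 = 3.05 kHz.
8 kHz mod fs = 1.9 kHz.
1.9 kHz ≤ fs/2 = 3.05 kHz, appears at 1.9 kHz.
12 kHz mod fs = 5.9 kHz.
5.9 kHz > fs/2 = 3.05 kHz, folds to fs − 5.9 kHz = 0.2 kHz.
5.1 kHz > fs/2 = 3.05 kHz, folds to fs − 5.1 kHz = 1 kHz.
2.7 kHz ≤ fs/2 = 3.05 kHz, passes unchanged.
5.8 kHz > fs/2 = 3.05 kHz, folds to fs − 5.8 kHz = 0.3 kHz.
Distinct values: {0.2 kHz, 0.3 kHz, 1 kHz, 1.9 kHz, 2.7 kHz}.

0.2 kHz, 0.3 kHz, 1 kHz, 1.9 kHz, 2.7 kHz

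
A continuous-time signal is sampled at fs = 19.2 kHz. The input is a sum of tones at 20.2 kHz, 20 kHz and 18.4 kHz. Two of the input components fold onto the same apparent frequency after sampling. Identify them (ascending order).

fs/2 = 9.6 kHz.
20.2 kHz mod fs = 1 kHz.
1 kHz ≤ fs/2 = 9.6 kHz, appears at 1 kHz.
20 kHz mod fs = 0.8 kHz.
0.8 kHz ≤ fs/2 = 9.6 kHz, appears at 0.8 kHz.
18.4 kHz > fs/2 = 9.6 kHz, folds to fs − 18.4 kHz = 0.8 kHz.
18.4 kHz and 20 kHz both map to 0.8 kHz.

18.4 kHz, 20 kHz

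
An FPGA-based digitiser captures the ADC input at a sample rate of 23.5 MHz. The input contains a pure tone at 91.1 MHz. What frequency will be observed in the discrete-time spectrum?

91.1 MHz mod fs = 20.6 MHz.
20.6 MHz > fs/2 = 11.75 MHz, folds to fs − 20.6 MHz = 2.9 MHz.

2.9 MHz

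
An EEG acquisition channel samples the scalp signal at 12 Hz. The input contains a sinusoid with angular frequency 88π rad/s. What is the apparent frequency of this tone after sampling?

4 Hz

ω = 88π rad/s → f = ω/(2π) = 44 Hz.
44 Hz mod fs = 8 Hz.
8 Hz > fs/2 = 6 Hz, folds to fs − 8 Hz = 4 Hz.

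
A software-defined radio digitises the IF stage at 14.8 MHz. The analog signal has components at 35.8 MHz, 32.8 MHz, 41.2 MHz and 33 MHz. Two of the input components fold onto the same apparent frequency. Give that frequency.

fs/2 = 7.4 MHz.
35.8 MHz mod fs = 6.2 MHz.
6.2 MHz ≤ fs/2 = 7.4 MHz, appears at 6.2 MHz.
32.8 MHz mod fs = 3.2 MHz.
3.2 MHz ≤ fs/2 = 7.4 MHz, appears at 3.2 MHz.
41.2 MHz mod fs = 11.6 MHz.
11.6 MHz > fs/2 = 7.4 MHz, folds to fs − 11.6 MHz = 3.2 MHz.
33 MHz mod fs = 3.4 MHz.
3.4 MHz ≤ fs/2 = 7.4 MHz, appears at 3.4 MHz.
32.8 MHz and 41.2 MHz both map to 3.2 MHz.

3.2 MHz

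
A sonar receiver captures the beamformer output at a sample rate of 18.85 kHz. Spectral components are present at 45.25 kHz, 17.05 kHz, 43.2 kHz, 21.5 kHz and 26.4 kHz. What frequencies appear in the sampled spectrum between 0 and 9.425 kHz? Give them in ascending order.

1.8 kHz, 2.65 kHz, 5.5 kHz, 7.55 kHz

fs/2 = 9.425 kHz.
45.25 kHz mod fs = 7.55 kHz.
7.55 kHz ≤ fs/2 = 9.425 kHz, appears at 7.55 kHz.
17.05 kHz > fs/2 = 9.425 kHz, folds to fs − 17.05 kHz = 1.8 kHz.
43.2 kHz mod fs = 5.5 kHz.
5.5 kHz ≤ fs/2 = 9.425 kHz, appears at 5.5 kHz.
21.5 kHz mod fs = 2.65 kHz.
2.65 kHz ≤ fs/2 = 9.425 kHz, appears at 2.65 kHz.
26.4 kHz mod fs = 7.55 kHz.
7.55 kHz ≤ fs/2 = 9.425 kHz, appears at 7.55 kHz.
Distinct values: {1.8 kHz, 2.65 kHz, 5.5 kHz, 7.55 kHz}.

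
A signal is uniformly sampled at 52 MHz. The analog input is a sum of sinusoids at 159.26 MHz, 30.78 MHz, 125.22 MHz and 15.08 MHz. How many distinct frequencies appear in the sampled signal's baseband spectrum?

fs/2 = 26 MHz.
159.26 MHz mod fs = 3.26 MHz.
3.26 MHz ≤ fs/2 = 26 MHz, appears at 3.26 MHz.
30.78 MHz > fs/2 = 26 MHz, folds to fs − 30.78 MHz = 21.22 MHz.
125.22 MHz mod fs = 21.22 MHz.
21.22 MHz ≤ fs/2 = 26 MHz, appears at 21.22 MHz.
15.08 MHz ≤ fs/2 = 26 MHz, passes unchanged.
Distinct values: {3.26 MHz, 15.08 MHz, 21.22 MHz} → 3.

3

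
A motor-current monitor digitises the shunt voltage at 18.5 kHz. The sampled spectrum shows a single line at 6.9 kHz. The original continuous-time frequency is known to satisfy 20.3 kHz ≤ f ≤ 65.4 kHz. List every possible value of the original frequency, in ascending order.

Frequencies that alias to 6.9 kHz are k·fs ± 6.9 kHz for integer k ≥ 0.
k=0: 6.9 kHz.
k=1: 11.6 kHz, 25.4 kHz.
k=2: 30.1 kHz, 43.9 kHz.
k=3: 48.6 kHz, 62.4 kHz.
k=4: 67.1 kHz, 80.9 kHz.
Within [20.3 kHz, 65.4 kHz]: 25.4 kHz, 30.1 kHz, 43.9 kHz, 48.6 kHz, 62.4 kHz.

25.4 kHz, 30.1 kHz, 43.9 kHz, 48.6 kHz, 62.4 kHz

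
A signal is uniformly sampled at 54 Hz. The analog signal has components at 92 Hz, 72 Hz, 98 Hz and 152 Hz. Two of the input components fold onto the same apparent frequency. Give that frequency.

10 Hz

fs/2 = 27 Hz.
92 Hz mod fs = 38 Hz.
38 Hz > fs/2 = 27 Hz, folds to fs − 38 Hz = 16 Hz.
72 Hz mod fs = 18 Hz.
18 Hz ≤ fs/2 = 27 Hz, appears at 18 Hz.
98 Hz mod fs = 44 Hz.
44 Hz > fs/2 = 27 Hz, folds to fs − 44 Hz = 10 Hz.
152 Hz mod fs = 44 Hz.
44 Hz > fs/2 = 27 Hz, folds to fs − 44 Hz = 10 Hz.
98 Hz and 152 Hz both map to 10 Hz.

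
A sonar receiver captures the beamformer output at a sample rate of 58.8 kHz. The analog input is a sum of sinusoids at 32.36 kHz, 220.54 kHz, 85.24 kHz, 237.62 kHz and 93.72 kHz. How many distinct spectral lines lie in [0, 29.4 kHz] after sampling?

4

fs/2 = 29.4 kHz.
32.36 kHz > fs/2 = 29.4 kHz, folds to fs − 32.36 kHz = 26.44 kHz.
220.54 kHz mod fs = 44.14 kHz.
44.14 kHz > fs/2 = 29.4 kHz, folds to fs − 44.14 kHz = 14.66 kHz.
85.24 kHz mod fs = 26.44 kHz.
26.44 kHz ≤ fs/2 = 29.4 kHz, appears at 26.44 kHz.
237.62 kHz mod fs = 2.42 kHz.
2.42 kHz ≤ fs/2 = 29.4 kHz, appears at 2.42 kHz.
93.72 kHz mod fs = 34.92 kHz.
34.92 kHz > fs/2 = 29.4 kHz, folds to fs − 34.92 kHz = 23.88 kHz.
Distinct values: {2.42 kHz, 14.66 kHz, 23.88 kHz, 26.44 kHz} → 4.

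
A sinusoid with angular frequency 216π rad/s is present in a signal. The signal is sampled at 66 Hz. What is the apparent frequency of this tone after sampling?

ω = 216π rad/s → f = ω/(2π) = 108 Hz.
108 Hz mod fs = 42 Hz.
42 Hz > fs/2 = 33 Hz, folds to fs − 42 Hz = 24 Hz.

24 Hz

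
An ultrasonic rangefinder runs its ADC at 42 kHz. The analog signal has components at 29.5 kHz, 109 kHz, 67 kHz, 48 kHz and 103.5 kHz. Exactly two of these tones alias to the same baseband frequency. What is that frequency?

17 kHz

fs/2 = 21 kHz.
29.5 kHz > fs/2 = 21 kHz, folds to fs − 29.5 kHz = 12.5 kHz.
109 kHz mod fs = 25 kHz.
25 kHz > fs/2 = 21 kHz, folds to fs − 25 kHz = 17 kHz.
67 kHz mod fs = 25 kHz.
25 kHz > fs/2 = 21 kHz, folds to fs − 25 kHz = 17 kHz.
48 kHz mod fs = 6 kHz.
6 kHz ≤ fs/2 = 21 kHz, appears at 6 kHz.
103.5 kHz mod fs = 19.5 kHz.
19.5 kHz ≤ fs/2 = 21 kHz, appears at 19.5 kHz.
67 kHz and 109 kHz both map to 17 kHz.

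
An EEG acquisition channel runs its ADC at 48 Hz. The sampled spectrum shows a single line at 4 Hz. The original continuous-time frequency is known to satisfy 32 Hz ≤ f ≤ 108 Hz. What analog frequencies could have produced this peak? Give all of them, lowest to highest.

Frequencies that alias to 4 Hz are k·fs ± 4 Hz for integer k ≥ 0.
k=0: 4 Hz.
k=1: 44 Hz, 52 Hz.
k=2: 92 Hz, 100 Hz.
k=3: 140 Hz, 148 Hz.
Within [32 Hz, 108 Hz]: 44 Hz, 52 Hz, 92 Hz, 100 Hz.

44 Hz, 52 Hz, 92 Hz, 100 Hz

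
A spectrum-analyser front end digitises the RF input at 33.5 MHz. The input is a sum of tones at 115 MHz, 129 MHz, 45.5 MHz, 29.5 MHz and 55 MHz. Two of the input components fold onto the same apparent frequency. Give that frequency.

12 MHz

fs/2 = 16.75 MHz.
115 MHz mod fs = 14.5 MHz.
14.5 MHz ≤ fs/2 = 16.75 MHz, appears at 14.5 MHz.
129 MHz mod fs = 28.5 MHz.
28.5 MHz > fs/2 = 16.75 MHz, folds to fs − 28.5 MHz = 5 MHz.
45.5 MHz mod fs = 12 MHz.
12 MHz ≤ fs/2 = 16.75 MHz, appears at 12 MHz.
29.5 MHz > fs/2 = 16.75 MHz, folds to fs − 29.5 MHz = 4 MHz.
55 MHz mod fs = 21.5 MHz.
21.5 MHz > fs/2 = 16.75 MHz, folds to fs − 21.5 MHz = 12 MHz.
45.5 MHz and 55 MHz both map to 12 MHz.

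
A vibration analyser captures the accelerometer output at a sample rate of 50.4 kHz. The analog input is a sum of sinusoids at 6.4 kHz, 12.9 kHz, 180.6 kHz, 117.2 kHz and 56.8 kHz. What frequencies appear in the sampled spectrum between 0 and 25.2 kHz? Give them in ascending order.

fs/2 = 25.2 kHz.
6.4 kHz ≤ fs/2 = 25.2 kHz, passes unchanged.
12.9 kHz ≤ fs/2 = 25.2 kHz, passes unchanged.
180.6 kHz mod fs = 29.4 kHz.
29.4 kHz > fs/2 = 25.2 kHz, folds to fs − 29.4 kHz = 21 kHz.
117.2 kHz mod fs = 16.4 kHz.
16.4 kHz ≤ fs/2 = 25.2 kHz, appears at 16.4 kHz.
56.8 kHz mod fs = 6.4 kHz.
6.4 kHz ≤ fs/2 = 25.2 kHz, appears at 6.4 kHz.
Distinct values: {6.4 kHz, 12.9 kHz, 16.4 kHz, 21 kHz}.

6.4 kHz, 12.9 kHz, 16.4 kHz, 21 kHz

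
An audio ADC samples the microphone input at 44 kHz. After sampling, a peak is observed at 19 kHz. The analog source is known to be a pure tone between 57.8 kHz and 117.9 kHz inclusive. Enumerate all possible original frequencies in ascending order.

Frequencies that alias to 19 kHz are k·fs ± 19 kHz for integer k ≥ 0.
k=0: 19 kHz.
k=1: 25 kHz, 63 kHz.
k=2: 69 kHz, 107 kHz.
k=3: 113 kHz, 151 kHz.
k=4: 157 kHz, 195 kHz.
Within [57.8 kHz, 117.9 kHz]: 63 kHz, 69 kHz, 107 kHz, 113 kHz.

63 kHz, 69 kHz, 107 kHz, 113 kHz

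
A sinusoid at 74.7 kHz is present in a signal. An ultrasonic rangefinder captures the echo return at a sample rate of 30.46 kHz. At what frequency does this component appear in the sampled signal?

13.78 kHz

74.7 kHz mod fs = 13.78 kHz.
13.78 kHz ≤ fs/2 = 15.23 kHz, appears at 13.78 kHz.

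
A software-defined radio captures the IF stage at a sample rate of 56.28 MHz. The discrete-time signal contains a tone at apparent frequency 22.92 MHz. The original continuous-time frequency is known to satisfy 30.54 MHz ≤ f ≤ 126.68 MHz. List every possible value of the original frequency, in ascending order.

33.36 MHz, 79.2 MHz, 89.64 MHz

Frequencies that alias to 22.92 MHz are k·fs ± 22.92 MHz for integer k ≥ 0.
k=0: 22.92 MHz.
k=1: 33.36 MHz, 79.2 MHz.
k=2: 89.64 MHz, 135.48 MHz.
k=3: 145.92 MHz, 191.76 MHz.
Within [30.54 MHz, 126.68 MHz]: 33.36 MHz, 79.2 MHz, 89.64 MHz.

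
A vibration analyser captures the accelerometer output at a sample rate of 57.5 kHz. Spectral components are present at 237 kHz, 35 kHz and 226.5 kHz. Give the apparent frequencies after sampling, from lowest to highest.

fs/2 = 28.75 kHz.
237 kHz mod fs = 7 kHz.
7 kHz ≤ fs/2 = 28.75 kHz, appears at 7 kHz.
35 kHz > fs/2 = 28.75 kHz, folds to fs − 35 kHz = 22.5 kHz.
226.5 kHz mod fs = 54 kHz.
54 kHz > fs/2 = 28.75 kHz, folds to fs − 54 kHz = 3.5 kHz.
Distinct values: {3.5 kHz, 7 kHz, 22.5 kHz}.

3.5 kHz, 7 kHz, 22.5 kHz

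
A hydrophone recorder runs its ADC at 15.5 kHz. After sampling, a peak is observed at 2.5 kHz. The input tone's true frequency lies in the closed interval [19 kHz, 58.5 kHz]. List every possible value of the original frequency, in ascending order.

Frequencies that alias to 2.5 kHz are k·fs ± 2.5 kHz for integer k ≥ 0.
k=0: 2.5 kHz.
k=1: 13 kHz, 18 kHz.
k=2: 28.5 kHz, 33.5 kHz.
k=3: 44 kHz, 49 kHz.
k=4: 59.5 kHz, 64.5 kHz.
Within [19 kHz, 58.5 kHz]: 28.5 kHz, 33.5 kHz, 44 kHz, 49 kHz.

28.5 kHz, 33.5 kHz, 44 kHz, 49 kHz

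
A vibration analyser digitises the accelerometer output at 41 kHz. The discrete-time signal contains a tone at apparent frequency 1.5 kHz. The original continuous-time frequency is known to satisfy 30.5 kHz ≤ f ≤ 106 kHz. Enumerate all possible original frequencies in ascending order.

Frequencies that alias to 1.5 kHz are k·fs ± 1.5 kHz for integer k ≥ 0.
k=0: 1.5 kHz.
k=1: 39.5 kHz, 42.5 kHz.
k=2: 80.5 kHz, 83.5 kHz.
k=3: 121.5 kHz, 124.5 kHz.
Within [30.5 kHz, 106 kHz]: 39.5 kHz, 42.5 kHz, 80.5 kHz, 83.5 kHz.

39.5 kHz, 42.5 kHz, 80.5 kHz, 83.5 kHz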